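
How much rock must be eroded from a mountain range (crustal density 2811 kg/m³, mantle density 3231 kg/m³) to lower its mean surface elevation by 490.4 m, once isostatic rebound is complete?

3770 m

Net drop Δ = e − u = e − e ρ_c/ρ_m = e (ρ_m − ρ_c)/ρ_m.
e = Δ ρ_m/(ρ_m − ρ_c) = 490.4 m × 3231/420 = 3770 m.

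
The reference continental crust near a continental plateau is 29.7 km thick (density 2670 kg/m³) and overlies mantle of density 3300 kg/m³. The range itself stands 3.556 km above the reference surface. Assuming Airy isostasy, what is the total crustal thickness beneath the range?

48.3 km

Root depth r = h ρ_c / (ρ_m − ρ_c) = 3.556 km × 2670 / 630 = 15.07 km.
Total thickness = T + h + r = 29.7 km + 3.556 km + 15.07 km = 48.3 km.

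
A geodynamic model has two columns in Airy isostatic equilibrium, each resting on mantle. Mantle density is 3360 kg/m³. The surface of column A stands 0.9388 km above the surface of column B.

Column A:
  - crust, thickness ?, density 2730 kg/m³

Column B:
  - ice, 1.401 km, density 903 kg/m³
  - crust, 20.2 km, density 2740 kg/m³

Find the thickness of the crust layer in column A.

30.4 km

Take the compensation level at the base of the deeper column (depth z_c below the surface of column A) and equate Σ ρ_i t_i down to z_c; mantle fills any gap and the z_c terms cancel.
Column A: x×2730 + (z_c − 0 − x)×3360
Column B: 0.9388×0 + 1.401×903 + 20.2×2740 + (z_c − 0.9388 − 21.601)×3360
The z_c×3360 term appears on both sides and cancels. Collect the known terms of each column as K = Σ(ρt)_known − 3360 × (depth of known layers): K_A = 0 − 3360×0 = 0; K_B = 56613.103 − 3360×(0.9388 + 21.601) = −19120.625.
Balance: K_A − x×(3360 − 2730) = K_B, so x = (K_A − K_B)/(3360 − 2730) = 19120.6/630 = 30.4 km.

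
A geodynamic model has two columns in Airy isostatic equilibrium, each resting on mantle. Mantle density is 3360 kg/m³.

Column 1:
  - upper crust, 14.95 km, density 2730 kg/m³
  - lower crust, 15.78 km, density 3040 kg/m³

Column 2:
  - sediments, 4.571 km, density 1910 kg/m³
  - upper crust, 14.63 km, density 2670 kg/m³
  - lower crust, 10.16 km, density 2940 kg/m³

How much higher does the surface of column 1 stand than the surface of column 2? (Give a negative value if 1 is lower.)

−1.94 km

For any compensation level in the mantle, the mantle terms cancel and isostasy reduces to e = (Σt_1 − Σt_2) − (Σ(ρt)_1 − Σ(ρt)_2) / ρ_m.
Σt_1 = 30.73 km; Σt_2 = 29.361 km; Σ(ρt)_1 = 88784.7; Σ(ρt)_2 = 77663.11 (in km·kg/m³).
e = (30.73 − 29.361) − (88784.7 − 77663.11) / 3360 = −1.94 km.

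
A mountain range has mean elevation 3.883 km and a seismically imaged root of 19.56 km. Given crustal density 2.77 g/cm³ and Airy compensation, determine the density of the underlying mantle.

3.32 g/cm³

Airy balance: ρ_c h = (ρ_m − ρ_c) r → ρ_m = ρ_c (1 + h/r).
ρ_m = 2.77 × (1 + 3.883 km/19.56 km) = 3.32 g/cm³.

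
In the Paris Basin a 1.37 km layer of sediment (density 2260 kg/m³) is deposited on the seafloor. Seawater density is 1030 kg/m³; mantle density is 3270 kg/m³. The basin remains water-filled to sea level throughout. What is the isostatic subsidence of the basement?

Submarine loading: the sediment displaces seawater, and the subsidence is in turn flooded, so s (ρ_m − ρ_w) = t (ρ_sed − ρ_w).
s = 1.37 km × (2260 − 1030) / (3270 − 1030) = 0.752 km.

0.752 km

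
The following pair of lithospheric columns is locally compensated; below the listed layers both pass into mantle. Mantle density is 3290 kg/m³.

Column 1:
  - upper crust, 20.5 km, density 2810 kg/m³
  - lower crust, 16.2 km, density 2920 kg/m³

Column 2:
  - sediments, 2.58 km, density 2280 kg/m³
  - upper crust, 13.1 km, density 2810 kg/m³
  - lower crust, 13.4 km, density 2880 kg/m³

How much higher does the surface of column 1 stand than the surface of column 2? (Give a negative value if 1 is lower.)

For any compensation level in the mantle, the mantle terms cancel and isostasy reduces to e = (Σt_1 − Σt_2) − (Σ(ρt)_1 − Σ(ρt)_2) / ρ_m.
Σt_1 = 36.7 km; Σt_2 = 29.08 km; Σ(ρt)_1 = 104909; Σ(ρt)_2 = 81285.4 (in km·kg/m³).
e = (36.7 − 29.08) − (104909 − 81285.4) / 3290 = 0.44 km.

0.44 km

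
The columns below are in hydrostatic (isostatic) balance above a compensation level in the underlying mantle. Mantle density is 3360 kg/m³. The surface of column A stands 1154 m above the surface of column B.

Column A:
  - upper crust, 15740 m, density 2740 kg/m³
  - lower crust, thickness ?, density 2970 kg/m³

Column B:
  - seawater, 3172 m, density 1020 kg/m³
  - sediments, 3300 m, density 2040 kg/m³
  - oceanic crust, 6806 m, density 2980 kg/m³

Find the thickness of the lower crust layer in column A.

21800 m

Take the compensation level at the base of the deeper column (depth z_c below the surface of column A) and equate Σ ρ_i t_i down to z_c; mantle fills any gap and the z_c terms cancel.
Column A: 15740×2740 + x×2970 + (z_c − 15740 − x)×3360
Column B: 1154×0 + 3172×1020 + 3300×2040 + 6806×2980 + (z_c − 1154 − 13278)×3360
The z_c×3360 term appears on both sides and cancels. Collect the known terms of each column as K = Σ(ρt)_known − 3360 × (depth of known layers): K_A = 43127600 − 3360×15740 = −9758800; K_B = 30249320 − 3360×(1154 + 13278) = −18242200.
Balance: K_A − x×(3360 − 2970) = K_B, so x = (K_A − K_B)/(3360 − 2970) = 8483400/390 = 21800 m.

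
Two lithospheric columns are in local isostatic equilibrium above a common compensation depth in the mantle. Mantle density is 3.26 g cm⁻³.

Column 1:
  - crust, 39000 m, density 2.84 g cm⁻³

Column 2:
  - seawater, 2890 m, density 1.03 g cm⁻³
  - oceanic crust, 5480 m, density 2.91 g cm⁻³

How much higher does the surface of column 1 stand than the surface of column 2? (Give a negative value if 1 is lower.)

For any compensation level in the mantle, the mantle terms cancel and isostasy reduces to e = (Σt_1 − Σt_2) − (Σ(ρt)_1 − Σ(ρt)_2) / ρ_m.
Σt_1 = 39000 m; Σt_2 = 8370 m; Σ(ρt)_1 = 110760; Σ(ρt)_2 = 18923.5 (in m·g cm⁻³).
e = (39000 − 8370) − (110760 − 18923.5) / 3.26 = 2460 m.

2460 m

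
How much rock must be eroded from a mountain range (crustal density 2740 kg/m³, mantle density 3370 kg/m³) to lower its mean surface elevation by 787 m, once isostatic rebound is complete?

4210 m

Net drop Δ = e − u = e − e ρ_c/ρ_m = e (ρ_m − ρ_c)/ρ_m.
e = Δ ρ_m/(ρ_m − ρ_c) = 787 m × 3370/630 = 4210 m.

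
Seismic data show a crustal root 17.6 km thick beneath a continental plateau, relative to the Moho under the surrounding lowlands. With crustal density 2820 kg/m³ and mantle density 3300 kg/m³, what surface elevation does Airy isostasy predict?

Equating mass per unit area of the two columns: ρ_c h = (ρ_m − ρ_c) r.
h = r (ρ_m − ρ_c) / ρ_c = 17.6 km × (3300 − 2820) / 2820 = 3 km.

3 km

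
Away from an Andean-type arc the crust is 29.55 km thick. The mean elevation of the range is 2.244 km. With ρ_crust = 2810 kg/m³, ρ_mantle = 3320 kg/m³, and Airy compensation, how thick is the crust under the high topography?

44.2 km

Root depth r = h ρ_c / (ρ_m − ρ_c) = 2.244 km × 2810 / 510 = 12.36 km.
Total thickness = T + h + r = 29.55 km + 2.244 km + 12.36 km = 44.2 km.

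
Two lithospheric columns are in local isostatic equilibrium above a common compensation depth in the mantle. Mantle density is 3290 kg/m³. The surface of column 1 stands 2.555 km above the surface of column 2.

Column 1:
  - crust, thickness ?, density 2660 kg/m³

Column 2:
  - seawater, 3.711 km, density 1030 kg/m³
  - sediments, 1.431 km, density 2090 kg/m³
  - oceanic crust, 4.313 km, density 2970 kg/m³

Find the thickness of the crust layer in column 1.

Take the compensation level at the base of the deeper column (depth z_c below the surface of column 1) and equate Σ ρ_i t_i down to z_c; mantle fills any gap and the z_c terms cancel.
Column 1: x×2660 + (z_c − 0 − x)×3290
Column 2: 2.555×0 + 3.711×1030 + 1.431×2090 + 4.313×2970 + (z_c − 2.555 − 9.455)×3290
The z_c×3290 term appears on both sides and cancels. Collect the known terms of each column as K = Σ(ρt)_known − 3290 × (depth of known layers): K_1 = 0 − 3290×0 = 0; K_2 = 19622.73 − 3290×(2.555 + 9.455) = −19890.17.
Balance: K_1 − x×(3290 − 2660) = K_2, so x = (K_1 − K_2)/(3290 − 2660) = 19890.2/630 = 31.6 km.

31.6 km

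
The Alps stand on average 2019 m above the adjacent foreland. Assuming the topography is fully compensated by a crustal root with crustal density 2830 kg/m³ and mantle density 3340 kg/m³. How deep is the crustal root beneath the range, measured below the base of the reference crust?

In Airy isostatic equilibrium: the weight of the topography is balanced by the buoyancy of the root, ρ_c h = (ρ_m − ρ_c) r.
r = h · ρ_c / (ρ_m − ρ_c) = 2019 m × 2830 / (3340 − 2830) = 11200 m.

11200 m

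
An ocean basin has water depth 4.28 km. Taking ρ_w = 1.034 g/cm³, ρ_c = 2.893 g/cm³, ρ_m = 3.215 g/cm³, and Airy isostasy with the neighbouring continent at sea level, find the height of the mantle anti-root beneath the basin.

24.7 km

Isostatic balance requires: replacing crust with seawater at the top is compensated by replacing crust with mantle at the base: d (ρ_c − ρ_w) = a (ρ_m − ρ_c).
a = d (ρ_c − ρ_w)/(ρ_m − ρ_c) = 4.28 km × 1.859/0.322 = 24.7 km.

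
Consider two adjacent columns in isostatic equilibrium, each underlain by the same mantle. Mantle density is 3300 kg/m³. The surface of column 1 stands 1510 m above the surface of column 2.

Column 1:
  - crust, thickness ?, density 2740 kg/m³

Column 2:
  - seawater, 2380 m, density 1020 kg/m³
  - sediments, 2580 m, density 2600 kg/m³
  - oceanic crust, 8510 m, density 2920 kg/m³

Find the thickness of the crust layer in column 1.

27600 m

Take the compensation level at the base of the deeper column (depth z_c below the surface of column 1) and equate Σ ρ_i t_i down to z_c; mantle fills any gap and the z_c terms cancel.
Column 1: x×2740 + (z_c − 0 − x)×3300
Column 2: 1510×0 + 2380×1020 + 2580×2600 + 8510×2920 + (z_c − 1510 − 13470)×3300
The z_c×3300 term appears on both sides and cancels. Collect the known terms of each column as K = Σ(ρt)_known − 3300 × (depth of known layers): K_1 = 0 − 3300×0 = 0; K_2 = 33984800 − 3300×(1510 + 13470) = −15449200.
Balance: K_1 − x×(3300 − 2740) = K_2, so x = (K_1 − K_2)/(3300 − 2740) = 15449200/560 = 27600 m.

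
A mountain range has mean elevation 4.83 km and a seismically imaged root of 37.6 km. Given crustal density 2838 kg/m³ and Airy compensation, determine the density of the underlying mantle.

3200 kg/m³

Airy balance: ρ_c h = (ρ_m − ρ_c) r → ρ_m = ρ_c (1 + h/r).
ρ_m = 2838 × (1 + 4.83 km/37.6 km) = 3200 kg/m³.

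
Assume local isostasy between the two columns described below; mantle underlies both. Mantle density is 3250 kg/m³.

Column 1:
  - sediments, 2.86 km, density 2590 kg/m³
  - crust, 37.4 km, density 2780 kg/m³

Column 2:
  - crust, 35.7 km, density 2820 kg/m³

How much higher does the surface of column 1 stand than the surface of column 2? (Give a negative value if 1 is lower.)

For any compensation level in the mantle, the mantle terms cancel and isostasy reduces to e = (Σt_1 − Σt_2) − (Σ(ρt)_1 − Σ(ρt)_2) / ρ_m.
Σt_1 = 40.26 km; Σt_2 = 35.7 km; Σ(ρt)_1 = 111379.4; Σ(ρt)_2 = 100674 (in km·kg/m³).
e = (40.26 − 35.7) − (111379.4 − 100674) / 3250 = 1.27 km.

1.27 km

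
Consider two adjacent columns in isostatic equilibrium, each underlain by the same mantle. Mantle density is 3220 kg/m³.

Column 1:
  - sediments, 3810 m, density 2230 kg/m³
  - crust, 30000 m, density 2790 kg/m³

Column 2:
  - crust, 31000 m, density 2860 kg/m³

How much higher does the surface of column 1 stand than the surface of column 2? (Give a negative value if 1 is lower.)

1710 m

For any compensation level in the mantle, the mantle terms cancel and isostasy reduces to e = (Σt_1 − Σt_2) − (Σ(ρt)_1 − Σ(ρt)_2) / ρ_m.
Σt_1 = 33810 m; Σt_2 = 31000 m; Σ(ρt)_1 = 92196300; Σ(ρt)_2 = 88660000 (in m·kg/m³).
e = (33810 − 31000) − (92196300 − 88660000) / 3220 = 1710 m.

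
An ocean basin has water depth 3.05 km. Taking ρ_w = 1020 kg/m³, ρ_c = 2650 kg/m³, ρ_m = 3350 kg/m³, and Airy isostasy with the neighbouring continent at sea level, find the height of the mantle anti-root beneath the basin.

Equating mass per unit area of the two columns: replacing crust with seawater at the top is compensated by replacing crust with mantle at the base: d (ρ_c − ρ_w) = a (ρ_m − ρ_c).
a = d (ρ_c − ρ_w)/(ρ_m − ρ_c) = 3.05 km × 1630/700 = 7.1 km.

7.1 km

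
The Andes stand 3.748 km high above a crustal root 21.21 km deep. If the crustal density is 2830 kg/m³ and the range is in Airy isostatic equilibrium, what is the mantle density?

3330 kg/m³

Airy balance: ρ_c h = (ρ_m − ρ_c) r → ρ_m = ρ_c (1 + h/r).
ρ_m = 2830 × (1 + 3.748 km/21.21 km) = 3330 kg/m³.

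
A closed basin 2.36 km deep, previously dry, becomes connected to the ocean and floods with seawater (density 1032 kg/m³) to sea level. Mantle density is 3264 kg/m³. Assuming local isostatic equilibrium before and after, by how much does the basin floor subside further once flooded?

After flooding the water column is d + s deep. Its weight must equal the weight of mantle displaced by the extra subsidence s: (d + s) ρ_w = s ρ_m.
s = d ρ_w / (ρ_m − ρ_w) = 2.36 km × 1032/(3264 − 1032) = 1.09 km.

1.09 km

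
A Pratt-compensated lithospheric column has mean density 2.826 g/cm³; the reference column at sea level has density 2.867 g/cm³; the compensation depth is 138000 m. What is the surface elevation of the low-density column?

ρ_ref D = ρ (D + h) → h = D (ρ_ref − ρ)/ρ.
h = 138000 m × (2.867 − 2.826)/2.826 = 2000 m.

2000 m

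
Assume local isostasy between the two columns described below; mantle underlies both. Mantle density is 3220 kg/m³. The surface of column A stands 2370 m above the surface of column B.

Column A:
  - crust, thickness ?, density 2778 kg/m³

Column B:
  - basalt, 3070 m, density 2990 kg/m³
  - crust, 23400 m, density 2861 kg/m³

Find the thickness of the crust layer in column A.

37900 m

Take the compensation level at the base of the deeper column (depth z_c below the surface of column A) and equate Σ ρ_i t_i down to z_c; mantle fills any gap and the z_c terms cancel.
Column A: x×2778 + (z_c − 0 − x)×3220
Column B: 2370×0 + 3070×2990 + 23400×2861 + (z_c − 2370 − 26470)×3220
The z_c×3220 term appears on both sides and cancels. Collect the known terms of each column as K = Σ(ρt)_known − 3220 × (depth of known layers): K_A = 0 − 3220×0 = 0; K_B = 76126700 − 3220×(2370 + 26470) = −16738100.
Balance: K_A − x×(3220 − 2778) = K_B, so x = (K_A − K_B)/(3220 − 2778) = 16738100/442 = 37900 m.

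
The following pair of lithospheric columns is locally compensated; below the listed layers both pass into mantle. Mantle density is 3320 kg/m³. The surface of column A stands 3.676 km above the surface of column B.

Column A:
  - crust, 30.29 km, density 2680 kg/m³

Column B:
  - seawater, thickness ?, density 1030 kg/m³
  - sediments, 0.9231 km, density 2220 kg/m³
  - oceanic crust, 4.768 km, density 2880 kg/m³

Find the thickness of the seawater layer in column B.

Take the compensation level at the base of the deeper column (depth z_c below the surface of column A) and equate Σ ρ_i t_i down to z_c; mantle fills any gap and the z_c terms cancel.
Column A: 30.29×2680 + (z_c − 30.29)×3320
Column B: 3.676×0 + x×1030 + 0.9231×2220 + 4.768×2880 + (z_c − 3.676 − 5.6911 − x)×3320
The z_c×3320 term appears on both sides and cancels. Collect the known terms of each column as K = Σ(ρt)_known − 3320 × (depth of known layers): K_A = 81177.2 − 3320×30.29 = −19385.6; K_B = 15781.122 − 3320×(3.676 + 5.6911) = −15317.65.
Balance: K_A = K_B − x×(3320 − 1030), so x = (K_B − K_A)/(3320 − 1030) = 4067.95/2290 = 1.78 km.

1.78 km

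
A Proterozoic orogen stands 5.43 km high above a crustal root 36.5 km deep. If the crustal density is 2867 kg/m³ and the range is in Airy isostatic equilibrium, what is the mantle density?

3290 kg/m³

Airy balance: ρ_c h = (ρ_m − ρ_c) r → ρ_m = ρ_c (1 + h/r).
ρ_m = 2867 × (1 + 5.43 km/36.5 km) = 3290 kg/m³.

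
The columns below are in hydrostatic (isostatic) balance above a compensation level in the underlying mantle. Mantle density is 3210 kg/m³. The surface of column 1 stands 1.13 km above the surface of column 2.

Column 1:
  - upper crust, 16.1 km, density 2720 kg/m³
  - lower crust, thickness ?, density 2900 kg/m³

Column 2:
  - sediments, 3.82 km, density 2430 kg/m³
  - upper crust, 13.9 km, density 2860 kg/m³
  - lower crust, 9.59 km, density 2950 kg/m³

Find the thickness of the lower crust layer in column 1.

19.6 km

Take the compensation level at the base of the deeper column (depth z_c below the surface of column 1) and equate Σ ρ_i t_i down to z_c; mantle fills any gap and the z_c terms cancel.
Column 1: 16.1×2720 + x×2900 + (z_c − 16.1 − x)×3210
Column 2: 1.13×0 + 3.82×2430 + 13.9×2860 + 9.59×2950 + (z_c − 1.13 − 27.31)×3210
The z_c×3210 term appears on both sides and cancels. Collect the known terms of each column as K = Σ(ρt)_known − 3210 × (depth of known layers): K_1 = 43792 − 3210×16.1 = −7889; K_2 = 77327.1 − 3210×(1.13 + 27.31) = −13965.3.
Balance: K_1 − x×(3210 − 2900) = K_2, so x = (K_1 − K_2)/(3210 − 2900) = 6076.3/310 = 19.6 km.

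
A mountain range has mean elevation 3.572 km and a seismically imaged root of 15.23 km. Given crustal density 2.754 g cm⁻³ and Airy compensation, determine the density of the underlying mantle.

3.4 g cm⁻³

Airy balance: ρ_c h = (ρ_m − ρ_c) r → ρ_m = ρ_c (1 + h/r).
ρ_m = 2.754 × (1 + 3.572 km/15.23 km) = 3.4 g cm⁻³.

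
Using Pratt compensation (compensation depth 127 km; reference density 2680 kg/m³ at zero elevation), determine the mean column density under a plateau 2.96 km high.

Pratt balance: ρ_ref D = ρ (D + h).
ρ = ρ_ref D/(D + h) = 2680 × 127 km/(127 km + 2.96 km) = 2620 kg/m³.

2620 kg/m³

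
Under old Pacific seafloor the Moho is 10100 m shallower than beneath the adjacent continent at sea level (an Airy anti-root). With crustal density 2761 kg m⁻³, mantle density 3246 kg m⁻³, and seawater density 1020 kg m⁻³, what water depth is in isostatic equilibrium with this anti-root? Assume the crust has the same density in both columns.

Replacing a thickness d of crust by seawater at the top must be balanced by replacing crust with mantle at the base: d (ρ_c − ρ_w) = a (ρ_m − ρ_c).
d = a (ρ_m − ρ_c)/(ρ_c − ρ_w) = 10100 m × 485/1741 = 2810 m.

2810 m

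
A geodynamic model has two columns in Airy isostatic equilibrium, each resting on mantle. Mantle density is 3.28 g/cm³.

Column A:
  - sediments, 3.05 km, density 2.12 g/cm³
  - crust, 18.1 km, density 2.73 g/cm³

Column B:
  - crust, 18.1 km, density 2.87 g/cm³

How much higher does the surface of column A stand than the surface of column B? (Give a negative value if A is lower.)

For any compensation level in the mantle, the mantle terms cancel and isostasy reduces to e = (Σt_A − Σt_B) − (Σ(ρt)_A − Σ(ρt)_B) / ρ_m.
Σt_A = 21.15 km; Σt_B = 18.1 km; Σ(ρt)_A = 55.879; Σ(ρt)_B = 51.947 (in km·g/cm³).
e = (21.15 − 18.1) − (55.879 − 51.947) / 3.28 = 1.85 km.

1.85 km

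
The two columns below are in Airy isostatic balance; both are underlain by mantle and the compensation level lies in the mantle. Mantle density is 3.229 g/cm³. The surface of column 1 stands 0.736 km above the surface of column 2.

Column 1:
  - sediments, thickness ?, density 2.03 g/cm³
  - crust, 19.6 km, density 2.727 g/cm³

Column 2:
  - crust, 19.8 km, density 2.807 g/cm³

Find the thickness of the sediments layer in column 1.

0.745 km

Take the compensation level at the base of the deeper column (depth z_c below the surface of column 1) and equate Σ ρ_i t_i down to z_c; mantle fills any gap and the z_c terms cancel.
Column 1: x×2.03 + 19.6×2.727 + (z_c − 19.6 − x)×3.229
Column 2: 0.736×0 + 19.8×2.807 + (z_c − 0.736 − 19.8)×3.229
The z_c×3.229 term appears on both sides and cancels. Collect the known terms of each column as K = Σ(ρt)_known − 3.229 × (depth of known layers): K_1 = 53.4492 − 3.229×19.6 = −9.8392; K_2 = 55.5786 − 3.229×(0.736 + 19.8) = −10.732144.
Balance: K_1 − x×(3.229 − 2.03) = K_2, so x = (K_1 − K_2)/(3.229 − 2.03) = 0.892944/1.199 = 0.745 km.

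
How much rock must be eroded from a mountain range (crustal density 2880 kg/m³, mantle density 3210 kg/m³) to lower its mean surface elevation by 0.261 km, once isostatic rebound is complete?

2.54 km

Net drop Δ = e − u = e − e ρ_c/ρ_m = e (ρ_m − ρ_c)/ρ_m.
e = Δ ρ_m/(ρ_m − ρ_c) = 0.261 km × 3210/330 = 2.54 km.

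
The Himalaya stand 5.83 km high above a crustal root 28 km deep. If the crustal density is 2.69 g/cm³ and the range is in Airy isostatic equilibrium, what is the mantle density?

Airy balance: ρ_c h = (ρ_m − ρ_c) r → ρ_m = ρ_c (1 + h/r).
ρ_m = 2.69 × (1 + 5.83 km/28 km) = 3.25 g/cm³.

3.25 g/cm³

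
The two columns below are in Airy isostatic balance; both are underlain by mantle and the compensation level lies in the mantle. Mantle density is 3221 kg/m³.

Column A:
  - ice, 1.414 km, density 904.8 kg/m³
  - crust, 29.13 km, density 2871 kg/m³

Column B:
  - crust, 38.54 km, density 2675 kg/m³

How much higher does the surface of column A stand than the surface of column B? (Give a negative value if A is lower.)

For any compensation level in the mantle, the mantle terms cancel and isostasy reduces to e = (Σt_A − Σt_B) − (Σ(ρt)_A − Σ(ρt)_B) / ρ_m.
Σt_A = 30.544 km; Σt_B = 38.54 km; Σ(ρt)_A = 84911.6172; Σ(ρt)_B = 103094.5 (in km·kg/m³).
e = (30.544 − 38.54) − (84911.6172 − 103094.5) / 3221 = −2.35 km.

−2.35 km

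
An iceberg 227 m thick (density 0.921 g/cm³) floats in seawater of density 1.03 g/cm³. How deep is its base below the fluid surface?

Draft d = t ρ_obj/ρ_fluid = 227 m × 0.921/1.03 = 203 m.

203 m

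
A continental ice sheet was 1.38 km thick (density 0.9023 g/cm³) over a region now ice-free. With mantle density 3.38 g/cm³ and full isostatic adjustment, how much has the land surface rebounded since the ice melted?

Removing the load lets mantle flow back in; uplift u satisfies ρ_ice t = ρ_m u.
u = t ρ_ice/ρ_m = 1.38 km × 0.9023/3.38 = 0.368 km.

0.368 km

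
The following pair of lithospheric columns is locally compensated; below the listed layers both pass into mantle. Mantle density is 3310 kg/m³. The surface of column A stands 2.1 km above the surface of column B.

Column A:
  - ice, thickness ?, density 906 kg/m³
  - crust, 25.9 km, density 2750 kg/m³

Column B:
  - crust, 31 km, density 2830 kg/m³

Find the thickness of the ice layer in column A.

Take the compensation level at the base of the deeper column (depth z_c below the surface of column A) and equate Σ ρ_i t_i down to z_c; mantle fills any gap and the z_c terms cancel.
Column A: x×906 + 25.9×2750 + (z_c − 25.9 − x)×3310
Column B: 2.1×0 + 31×2830 + (z_c − 2.1 − 31)×3310
The z_c×3310 term appears on both sides and cancels. Collect the known terms of each column as K = Σ(ρt)_known − 3310 × (depth of known layers): K_A = 71225 − 3310×25.9 = −14504; K_B = 87730 − 3310×(2.1 + 31) = −21831.
Balance: K_A − x×(3310 − 906) = K_B, so x = (K_A − K_B)/(3310 − 906) = 7327/2404 = 3.05 km.

3.05 km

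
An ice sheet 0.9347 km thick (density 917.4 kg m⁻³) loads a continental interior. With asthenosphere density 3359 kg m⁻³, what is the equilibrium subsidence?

Isostatic balance requires: the ice load ρ_ice t is balanced by mantle displaced below, ρ_m s.
s = t ρ_ice / ρ_m = 0.9347 km × 917.4/3359 = 0.255 km.

0.255 km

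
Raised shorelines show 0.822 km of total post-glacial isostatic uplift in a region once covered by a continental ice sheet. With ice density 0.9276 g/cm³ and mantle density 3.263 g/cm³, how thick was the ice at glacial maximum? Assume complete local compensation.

2.89 km

u = t ρ_ice/ρ_m → t = u ρ_m/ρ_ice = 0.822 km × 3.263/0.9276 = 2.89 km.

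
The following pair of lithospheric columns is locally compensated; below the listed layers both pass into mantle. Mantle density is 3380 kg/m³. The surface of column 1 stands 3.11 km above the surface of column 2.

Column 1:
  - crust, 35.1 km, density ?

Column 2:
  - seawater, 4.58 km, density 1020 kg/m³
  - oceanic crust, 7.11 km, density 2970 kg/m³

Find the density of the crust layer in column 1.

Take the compensation level at the base of the deeper column (depth z_c below the surface of column 1) and equate Σ ρ_i t_i down to z_c; mantle fills any gap and the z_c terms cancel.
Column 1: 35.1×ρ + (z_c − 35.1)×3380
Column 2: 3.11×0 + 4.58×1020 + 7.11×2970 + (z_c − 3.11 − 11.69)×3380
The z_c×3380 term appears on both sides and cancels. Collect the known terms of each column as K = Σ(ρt)_known − 3380 × (depth of known layers): K_1 = 0 − 3380×35.1 = −118638; K_2 = 25788.3 − 3380×(3.11 + 11.69) = −24235.7.
Balance: K_1 + 35.1×ρ = K_2, so ρ = (K_2 − K_1)/35.1 = 94402.3/35.1 = 2690 kg/m³.

2690 kg/m³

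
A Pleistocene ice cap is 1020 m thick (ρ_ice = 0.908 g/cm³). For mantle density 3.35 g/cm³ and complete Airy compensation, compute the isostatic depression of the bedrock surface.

276 m

Equating mass per unit area of the two columns: the ice load ρ_ice t is balanced by mantle displaced below, ρ_m s.
s = t ρ_ice / ρ_m = 1020 m × 0.908/3.35 = 276 m.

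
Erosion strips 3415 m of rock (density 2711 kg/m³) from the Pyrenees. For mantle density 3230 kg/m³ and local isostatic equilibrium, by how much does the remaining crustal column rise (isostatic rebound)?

2870 m

Unloading: uplift u = e ρ_c/ρ_m = 3415 m × 2711/3230 = 2870 m.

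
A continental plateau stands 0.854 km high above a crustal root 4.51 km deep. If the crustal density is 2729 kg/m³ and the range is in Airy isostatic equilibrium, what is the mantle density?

3250 kg/m³

Airy balance: ρ_c h = (ρ_m − ρ_c) r → ρ_m = ρ_c (1 + h/r).
ρ_m = 2729 × (1 + 0.854 km/4.51 km) = 3250 kg/m³.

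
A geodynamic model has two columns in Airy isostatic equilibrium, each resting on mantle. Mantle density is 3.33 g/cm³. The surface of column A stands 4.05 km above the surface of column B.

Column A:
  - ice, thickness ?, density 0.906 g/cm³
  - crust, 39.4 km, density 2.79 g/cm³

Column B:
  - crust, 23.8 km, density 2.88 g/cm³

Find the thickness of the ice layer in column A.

Take the compensation level at the base of the deeper column (depth z_c below the surface of column A) and equate Σ ρ_i t_i down to z_c; mantle fills any gap and the z_c terms cancel.
Column A: x×0.906 + 39.4×2.79 + (z_c − 39.4 − x)×3.33
Column B: 4.05×0 + 23.8×2.88 + (z_c − 4.05 − 23.8)×3.33
The z_c×3.33 term appears on both sides and cancels. Collect the known terms of each column as K = Σ(ρt)_known − 3.33 × (depth of known layers): K_A = 109.926 − 3.33×39.4 = −21.276; K_B = 68.544 − 3.33×(4.05 + 23.8) = −24.1965.
Balance: K_A − x×(3.33 − 0.906) = K_B, so x = (K_A − K_B)/(3.33 − 0.906) = 2.9205/2.424 = 1.2 km.

1.2 km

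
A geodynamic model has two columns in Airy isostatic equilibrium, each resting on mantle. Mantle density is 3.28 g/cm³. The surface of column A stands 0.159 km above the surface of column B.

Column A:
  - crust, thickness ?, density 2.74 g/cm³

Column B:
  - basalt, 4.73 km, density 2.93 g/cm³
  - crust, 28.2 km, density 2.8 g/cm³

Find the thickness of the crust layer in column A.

Take the compensation level at the base of the deeper column (depth z_c below the surface of column A) and equate Σ ρ_i t_i down to z_c; mantle fills any gap and the z_c terms cancel.
Column A: x×2.74 + (z_c − 0 − x)×3.28
Column B: 0.159×0 + 4.73×2.93 + 28.2×2.8 + (z_c − 0.159 − 32.93)×3.28
The z_c×3.28 term appears on both sides and cancels. Collect the known terms of each column as K = Σ(ρt)_known − 3.28 × (depth of known layers): K_A = 0 − 3.28×0 = 0; K_B = 92.8189 − 3.28×(0.159 + 32.93) = −15.71302.
Balance: K_A − x×(3.28 − 2.74) = K_B, so x = (K_A − K_B)/(3.28 − 2.74) = 15.713/0.54 = 29.1 km.

29.1 km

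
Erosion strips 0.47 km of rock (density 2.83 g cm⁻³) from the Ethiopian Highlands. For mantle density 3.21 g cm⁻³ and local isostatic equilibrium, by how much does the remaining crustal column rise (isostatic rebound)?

0.414 km

Unloading: uplift u = e ρ_c/ρ_m = 0.47 km × 2.83/3.21 = 0.414 km.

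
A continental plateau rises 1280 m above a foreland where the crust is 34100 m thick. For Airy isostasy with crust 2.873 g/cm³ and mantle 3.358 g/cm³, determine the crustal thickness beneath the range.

Root depth r = h ρ_c / (ρ_m − ρ_c) = 1280 m × 2.873 / 0.485 = 7582 m.
Total thickness = T + h + r = 34100 m + 1280 m + 7582 m = 43000 m.

43000 m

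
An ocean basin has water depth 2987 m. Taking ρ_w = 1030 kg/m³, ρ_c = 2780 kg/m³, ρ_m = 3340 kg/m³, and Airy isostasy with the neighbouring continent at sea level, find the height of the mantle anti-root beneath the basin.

Balancing pressure at the compensation depth: replacing crust with seawater at the top is compensated by replacing crust with mantle at the base: d (ρ_c − ρ_w) = a (ρ_m − ρ_c).
a = d (ρ_c − ρ_w)/(ρ_m − ρ_c) = 2987 m × 1750/560 = 9330 m.

9330 m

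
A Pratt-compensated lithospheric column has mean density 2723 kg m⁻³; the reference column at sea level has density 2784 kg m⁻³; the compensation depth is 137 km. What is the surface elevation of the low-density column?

ρ_ref D = ρ (D + h) → h = D (ρ_ref − ρ)/ρ.
h = 137 km × (2784 − 2723)/2723 = 3.07 km.

3.07 km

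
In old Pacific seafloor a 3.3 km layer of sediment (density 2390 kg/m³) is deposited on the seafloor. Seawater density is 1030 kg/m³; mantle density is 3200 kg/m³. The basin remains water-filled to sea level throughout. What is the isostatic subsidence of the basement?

Submarine loading: the sediment displaces seawater, and the subsidence is in turn flooded, so s (ρ_m − ρ_w) = t (ρ_sed − ρ_w).
s = 3.3 km × (2390 − 1030) / (3200 − 1030) = 2.07 km.

2.07 km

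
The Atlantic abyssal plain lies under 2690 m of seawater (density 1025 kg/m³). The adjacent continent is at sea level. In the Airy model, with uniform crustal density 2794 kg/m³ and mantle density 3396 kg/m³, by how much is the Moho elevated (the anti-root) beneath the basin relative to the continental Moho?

Equating mass per unit area of the two columns: replacing crust with seawater at the top is compensated by replacing crust with mantle at the base: d (ρ_c − ρ_w) = a (ρ_m − ρ_c).
a = d (ρ_c − ρ_w)/(ρ_m − ρ_c) = 2690 m × 1769/602 = 7900 m.

7900 m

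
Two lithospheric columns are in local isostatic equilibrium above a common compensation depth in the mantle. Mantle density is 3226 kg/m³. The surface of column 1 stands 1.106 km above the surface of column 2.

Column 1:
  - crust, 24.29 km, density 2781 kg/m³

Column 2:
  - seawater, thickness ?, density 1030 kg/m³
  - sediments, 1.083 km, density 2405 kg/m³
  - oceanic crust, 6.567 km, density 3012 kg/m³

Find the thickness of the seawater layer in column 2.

2.25 km

Take the compensation level at the base of the deeper column (depth z_c below the surface of column 1) and equate Σ ρ_i t_i down to z_c; mantle fills any gap and the z_c terms cancel.
Column 1: 24.29×2781 + (z_c − 24.29)×3226
Column 2: 1.106×0 + x×1030 + 1.083×2405 + 6.567×3012 + (z_c − 1.106 − 7.65 − x)×3226
The z_c×3226 term appears on both sides and cancels. Collect the known terms of each column as K = Σ(ρt)_known − 3226 × (depth of known layers): K_1 = 67550.49 − 3226×24.29 = −10809.05; K_2 = 22384.419 − 3226×(1.106 + 7.65) = −5862.437.
Balance: K_1 = K_2 − x×(3226 − 1030), so x = (K_2 − K_1)/(3226 − 1030) = 4946.61/2196 = 2.25 km.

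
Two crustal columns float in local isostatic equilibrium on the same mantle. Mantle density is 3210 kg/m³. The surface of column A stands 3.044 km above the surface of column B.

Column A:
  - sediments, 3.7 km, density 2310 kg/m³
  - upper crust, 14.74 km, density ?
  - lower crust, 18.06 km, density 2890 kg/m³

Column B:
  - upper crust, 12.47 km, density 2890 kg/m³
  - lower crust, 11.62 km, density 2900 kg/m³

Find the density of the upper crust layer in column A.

Take the compensation level at the base of the deeper column (depth z_c below the surface of column A) and equate Σ ρ_i t_i down to z_c; mantle fills any gap and the z_c terms cancel.
Column A: 3.7×2310 + 14.74×ρ + 18.06×2890 + (z_c − 36.5)×3210
Column B: 3.044×0 + 12.47×2890 + 11.62×2900 + (z_c − 3.044 − 24.09)×3210
The z_c×3210 term appears on both sides and cancels. Collect the known terms of each column as K = Σ(ρt)_known − 3210 × (depth of known layers): K_A = 60740.4 − 3210×36.5 = −56424.6; K_B = 69736.3 − 3210×(3.044 + 24.09) = −17363.84.
Balance: K_A + 14.74×ρ = K_B, so ρ = (K_B − K_A)/14.74 = 39060.8/14.74 = 2650 kg/m³.

2650 kg/m³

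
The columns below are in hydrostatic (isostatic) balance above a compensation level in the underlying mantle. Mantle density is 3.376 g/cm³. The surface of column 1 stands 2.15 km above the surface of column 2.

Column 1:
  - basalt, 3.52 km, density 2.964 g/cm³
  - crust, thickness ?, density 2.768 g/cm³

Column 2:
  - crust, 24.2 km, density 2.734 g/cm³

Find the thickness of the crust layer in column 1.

Take the compensation level at the base of the deeper column (depth z_c below the surface of column 1) and equate Σ ρ_i t_i down to z_c; mantle fills any gap and the z_c terms cancel.
Column 1: 3.52×2.964 + x×2.768 + (z_c − 3.52 − x)×3.376
Column 2: 2.15×0 + 24.2×2.734 + (z_c − 2.15 − 24.2)×3.376
The z_c×3.376 term appears on both sides and cancels. Collect the known terms of each column as K = Σ(ρt)_known − 3.376 × (depth of known layers): K_1 = 10.43328 − 3.376×3.52 = −1.45024; K_2 = 66.1628 − 3.376×(2.15 + 24.2) = −22.7948.
Balance: K_1 − x×(3.376 − 2.768) = K_2, so x = (K_1 − K_2)/(3.376 − 2.768) = 21.3446/0.608 = 35.1 km.

35.1 km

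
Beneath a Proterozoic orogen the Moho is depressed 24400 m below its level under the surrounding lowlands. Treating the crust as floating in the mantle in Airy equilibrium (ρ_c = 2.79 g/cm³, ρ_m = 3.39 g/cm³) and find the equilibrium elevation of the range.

5250 m

For local isostatic compensation: ρ_c h = (ρ_m − ρ_c) r.
h = r (ρ_m − ρ_c) / ρ_c = 24400 m × (3.39 − 2.79) / 2.79 = 5250 m.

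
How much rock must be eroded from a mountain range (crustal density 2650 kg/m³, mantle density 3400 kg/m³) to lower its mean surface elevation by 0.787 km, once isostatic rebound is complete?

3.57 km

Net drop Δ = e − u = e − e ρ_c/ρ_m = e (ρ_m − ρ_c)/ρ_m.
e = Δ ρ_m/(ρ_m − ρ_c) = 0.787 km × 3400/750 = 3.57 km.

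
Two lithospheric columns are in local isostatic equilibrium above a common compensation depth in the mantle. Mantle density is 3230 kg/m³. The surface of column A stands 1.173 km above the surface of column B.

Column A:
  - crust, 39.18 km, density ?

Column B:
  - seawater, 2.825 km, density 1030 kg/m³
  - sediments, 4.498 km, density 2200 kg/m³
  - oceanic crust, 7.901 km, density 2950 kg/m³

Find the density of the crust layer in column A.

Take the compensation level at the base of the deeper column (depth z_c below the surface of column A) and equate Σ ρ_i t_i down to z_c; mantle fills any gap and the z_c terms cancel.
Column A: 39.18×ρ + (z_c − 39.18)×3230
Column B: 1.173×0 + 2.825×1030 + 4.498×2200 + 7.901×2950 + (z_c − 1.173 − 15.224)×3230
The z_c×3230 term appears on both sides and cancels. Collect the known terms of each column as K = Σ(ρt)_known − 3230 × (depth of known layers): K_A = 0 − 3230×39.18 = −126551.4; K_B = 36113.3 − 3230×(1.173 + 15.224) = −16849.01.
Balance: K_A + 39.18×ρ = K_B, so ρ = (K_B − K_A)/39.18 = 109702/39.18 = 2800 kg/m³.

2800 kg/m³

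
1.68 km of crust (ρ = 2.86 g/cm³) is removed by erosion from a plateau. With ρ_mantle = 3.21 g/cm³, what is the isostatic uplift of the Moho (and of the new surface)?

1.5 km

Unloading: uplift u = e ρ_c/ρ_m = 1.68 km × 2.86/3.21 = 1.5 km.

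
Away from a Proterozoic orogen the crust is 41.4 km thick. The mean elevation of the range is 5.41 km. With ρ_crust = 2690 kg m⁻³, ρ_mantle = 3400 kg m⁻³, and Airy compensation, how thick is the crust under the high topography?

Root depth r = h ρ_c / (ρ_m − ρ_c) = 5.41 km × 2690 / 710 = 20.5 km.
Total thickness = T + h + r = 41.4 km + 5.41 km + 20.5 km = 67.3 km.

67.3 km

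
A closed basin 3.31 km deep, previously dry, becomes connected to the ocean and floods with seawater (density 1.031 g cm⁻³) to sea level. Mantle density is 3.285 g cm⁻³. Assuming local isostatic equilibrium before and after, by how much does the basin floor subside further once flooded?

1.51 km

After flooding the water column is d + s deep. Its weight must equal the weight of mantle displaced by the extra subsidence s: (d + s) ρ_w = s ρ_m.
s = d ρ_w / (ρ_m − ρ_w) = 3.31 km × 1.031/(3.285 − 1.031) = 1.51 km.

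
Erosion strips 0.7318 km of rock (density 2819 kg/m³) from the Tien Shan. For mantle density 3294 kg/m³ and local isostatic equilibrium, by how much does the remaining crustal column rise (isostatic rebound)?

Unloading: uplift u = e ρ_c/ρ_m = 0.7318 km × 2819/3294 = 0.626 km.

0.626 km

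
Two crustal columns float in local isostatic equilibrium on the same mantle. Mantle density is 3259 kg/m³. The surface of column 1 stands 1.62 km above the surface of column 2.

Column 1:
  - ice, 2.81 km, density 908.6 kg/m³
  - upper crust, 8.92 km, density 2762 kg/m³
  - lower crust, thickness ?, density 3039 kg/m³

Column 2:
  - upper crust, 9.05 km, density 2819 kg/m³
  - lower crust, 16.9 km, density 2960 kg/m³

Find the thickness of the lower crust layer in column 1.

Take the compensation level at the base of the deeper column (depth z_c below the surface of column 1) and equate Σ ρ_i t_i down to z_c; mantle fills any gap and the z_c terms cancel.
Column 1: 2.81×908.6 + 8.92×2762 + x×3039 + (z_c − 11.73 − x)×3259
Column 2: 1.62×0 + 9.05×2819 + 16.9×2960 + (z_c − 1.62 − 25.95)×3259
The z_c×3259 term appears on both sides and cancels. Collect the known terms of each column as K = Σ(ρt)_known − 3259 × (depth of known layers): K_1 = 27190.206 − 3259×11.73 = −11037.864; K_2 = 75535.95 − 3259×(1.62 + 25.95) = −14314.68.
Balance: K_1 − x×(3259 − 3039) = K_2, so x = (K_1 − K_2)/(3259 − 3039) = 3276.82/220 = 14.9 km.

14.9 km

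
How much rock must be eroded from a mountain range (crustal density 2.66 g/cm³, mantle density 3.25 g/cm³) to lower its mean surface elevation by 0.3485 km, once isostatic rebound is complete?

Net drop Δ = e − u = e − e ρ_c/ρ_m = e (ρ_m − ρ_c)/ρ_m.
e = Δ ρ_m/(ρ_m − ρ_c) = 0.3485 km × 3.25/0.59 = 1.92 km.

1.92 km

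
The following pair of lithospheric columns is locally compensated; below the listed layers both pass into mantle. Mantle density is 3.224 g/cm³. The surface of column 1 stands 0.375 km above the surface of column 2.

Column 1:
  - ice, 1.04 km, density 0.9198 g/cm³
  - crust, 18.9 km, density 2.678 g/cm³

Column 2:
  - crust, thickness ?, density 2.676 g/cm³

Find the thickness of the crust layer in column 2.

Take the compensation level at the base of the deeper column (depth z_c below the surface of column 1) and equate Σ ρ_i t_i down to z_c; mantle fills any gap and the z_c terms cancel.
Column 1: 1.04×0.9198 + 18.9×2.678 + (z_c − 19.94)×3.224
Column 2: 0.375×0 + x×2.676 + (z_c − 0.375 − 0 − x)×3.224
The z_c×3.224 term appears on both sides and cancels. Collect the known terms of each column as K = Σ(ρt)_known − 3.224 × (depth of known layers): K_1 = 51.570792 − 3.224×19.94 = −12.715768; K_2 = 0 − 3.224×(0.375 + 0) = −1.209.
Balance: K_1 = K_2 − x×(3.224 − 2.676), so x = (K_2 − K_1)/(3.224 − 2.676) = 11.5068/0.548 = 21 km.

21 km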